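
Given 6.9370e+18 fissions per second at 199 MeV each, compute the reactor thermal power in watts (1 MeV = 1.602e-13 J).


P = fission_rate * E_MeV * 1.602e-13
P = 6.9370e+18 * 199 * 1.602e-13
P = 2.2115e+08 W

2.2115e+08


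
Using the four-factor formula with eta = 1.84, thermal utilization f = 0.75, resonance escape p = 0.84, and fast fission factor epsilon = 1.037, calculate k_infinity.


k_inf = eta * f * p * epsilon
k_inf = 1.84 * 0.75 * 0.84 * 1.037
k_inf = 1.2021

1.2021


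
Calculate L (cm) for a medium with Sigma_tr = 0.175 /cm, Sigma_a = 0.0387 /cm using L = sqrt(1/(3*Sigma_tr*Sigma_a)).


D = 1 / (3 * Sigma_tr) = 1 / (3 * 0.175) = 1.904762 cm
L = sqrt(D / Sigma_a)
L = sqrt(1.904762 / 0.0387)
L = 7.0156 cm

7.0156


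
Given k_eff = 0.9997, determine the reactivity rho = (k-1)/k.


rho = (k_eff - 1) / k_eff
rho = (0.9997 - 1) / 0.9997
rho = -3.0009e-04

-3.0009e-04


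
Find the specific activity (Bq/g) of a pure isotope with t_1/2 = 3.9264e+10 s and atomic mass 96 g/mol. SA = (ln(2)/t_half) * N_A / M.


lambda = ln(2) / t_half = ln(2) / 3.9264e+10 = 1.765350e-11 /s
SA = lambda * N_A / M
SA = 1.765350e-11 * 6.022e23 / 96
SA = 1.1074e+11 Bq/g

1.1074e+11


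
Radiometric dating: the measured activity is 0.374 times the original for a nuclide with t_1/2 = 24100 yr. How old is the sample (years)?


lambda = ln(2) / t_half = ln(2) / 24100 = 2.876129e-05 /yr
t = -ln(A/A0) / lambda
t = -ln(0.374) / 2.876129e-05
t = 34195 yr

34195


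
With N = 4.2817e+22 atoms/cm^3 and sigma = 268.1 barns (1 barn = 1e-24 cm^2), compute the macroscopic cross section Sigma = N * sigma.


Sigma = N * sigma_barns * 1e-24
Sigma = 4.2817e+22 * 268.1 * 1e-24
Sigma = 11.479 /cm

11.479


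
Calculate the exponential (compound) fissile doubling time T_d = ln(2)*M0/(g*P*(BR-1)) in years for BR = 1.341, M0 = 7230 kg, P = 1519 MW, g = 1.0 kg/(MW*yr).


Breeding gain G = BR - 1 = 1.341 - 1 = 0.341
Fissile production rate = g * P * G = 1.0 * 1519 * 0.341 = 517.979 kg/yr
T_d = ln(2) * M0 / (g * P * G)
T_d = ln(2) * 7230 / 517.979 = 9.6750 yr

9.6750


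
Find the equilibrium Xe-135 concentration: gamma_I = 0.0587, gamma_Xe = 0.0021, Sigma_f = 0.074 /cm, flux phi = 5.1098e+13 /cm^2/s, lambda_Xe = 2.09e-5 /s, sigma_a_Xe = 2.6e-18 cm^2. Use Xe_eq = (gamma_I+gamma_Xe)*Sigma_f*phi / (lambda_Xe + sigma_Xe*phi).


Xe_eq = (gamma_I + gamma_Xe) * Sigma_f * phi / (lambda_Xe + sigma_Xe * phi)
Numerator = (0.0587 + 0.0021) * 0.074 * 5.1098e+13 = 2.299001e+11
Denominator = 2.09e-5 + 2.6e-18 * 5.1098e+13 = 1.537548e-04
Xe_eq = 2.299001e+11 / 1.537548e-04 = 1.4952e+15 /cm^3

1.4952e+15


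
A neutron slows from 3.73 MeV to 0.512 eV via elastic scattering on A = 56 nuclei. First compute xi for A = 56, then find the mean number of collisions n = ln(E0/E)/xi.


xi = 1 + (A-1)^2/(2A)*ln((A-1)/(A+1)) = 0.03529286 (for A = 56)
n = ln(E0/E) / xi
n = ln(3.73e6 / 0.512) / 0.03529286
n = ln(7.285156e+06) / 0.03529286 = 447.72

447.72


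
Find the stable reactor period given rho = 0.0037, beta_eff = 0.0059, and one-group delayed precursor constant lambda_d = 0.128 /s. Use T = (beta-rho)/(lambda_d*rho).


T = (beta - rho) / (lambda_d * rho)
T = (0.0059 - 0.0037) / (0.128 * 0.0037)
T = 4.6453 s

4.6453


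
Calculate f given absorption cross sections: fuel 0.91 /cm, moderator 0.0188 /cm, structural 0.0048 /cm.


f = Sigma_a_fuel / (Sigma_a_fuel + Sigma_a_mod + Sigma_a_other)
f = 0.91 / (0.91 + 0.0188 + 0.0048)
f = 0.97472

0.97472


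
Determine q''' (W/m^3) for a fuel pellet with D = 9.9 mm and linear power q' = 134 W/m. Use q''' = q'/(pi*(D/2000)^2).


r = D / 2 / 1000 = 9.9 / 2 / 1000 = 0.00495 m
q''' = q' / (pi * r^2)
q''' = 134 / (pi * 0.00495^2)
q''' = 1.7408e+06 W/m^3

1.7408e+06


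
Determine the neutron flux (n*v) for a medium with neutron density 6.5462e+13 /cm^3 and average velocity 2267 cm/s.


phi = n * v
phi = 6.5462e+13 * 2267
phi = 1.4840e+17 /cm^2/s

1.4840e+17


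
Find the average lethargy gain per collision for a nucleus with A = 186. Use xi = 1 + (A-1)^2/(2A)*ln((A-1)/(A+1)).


xi = 1 + (A-1)^2/(2A) * ln((A-1)/(A+1))
xi = 1 + (186-1)^2/(2*186) * ln((186-1)/(186 +1))
xi = 0.010714

0.010714


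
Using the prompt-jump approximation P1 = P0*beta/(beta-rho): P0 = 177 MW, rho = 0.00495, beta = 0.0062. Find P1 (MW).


P1/P0 = beta / (beta - rho)
P1/P0 = 0.0062 / (0.0062 - 0.00495) = 4.960000
P1 = 177 * 4.960000 = 877.92 MW

877.92


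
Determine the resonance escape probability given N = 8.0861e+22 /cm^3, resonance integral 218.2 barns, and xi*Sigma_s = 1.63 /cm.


p = exp(-N * I * 1e-24 / (xi*Sigma_s))
p = exp(-8.0861e+22 * 218.2 * 1e-24 / 1.63)
p = 1.9907e-05

1.9907e-05


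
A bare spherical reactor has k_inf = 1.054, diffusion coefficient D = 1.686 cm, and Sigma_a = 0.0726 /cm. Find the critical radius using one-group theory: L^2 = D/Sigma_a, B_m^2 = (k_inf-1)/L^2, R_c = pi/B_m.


L^2 = D / Sigma_a = 1.686 / 0.0726 = 23.22314 cm^2
B_m^2 = (k_inf - 1) / L^2 = (1.054 - 1) / 23.22314 = 0.002325267 /cm^2
For a bare sphere: B_g = pi/R, so R_c = pi / sqrt(B_m^2)
R_c = pi / sqrt(0.002325267) = 65.150 cm

65.150


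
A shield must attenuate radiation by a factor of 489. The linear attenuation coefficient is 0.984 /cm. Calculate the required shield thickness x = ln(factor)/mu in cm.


x = ln(factor) / mu
x = ln(489) / 0.984
x = 6.2931 cm

6.2931


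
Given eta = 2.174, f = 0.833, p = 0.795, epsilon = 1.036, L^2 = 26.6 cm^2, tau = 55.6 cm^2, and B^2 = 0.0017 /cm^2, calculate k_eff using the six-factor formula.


k_inf = eta*f*p*eps = 2.174*0.833*0.795*1.036 = 1.491528
P_TNL = 1/(1 + L^2*B^2) = 1/(1 + 26.6*0.0017) = 0.9567364
P_FNL = exp(-B^2*tau) = exp(-0.0017*55.6) = 0.9098095
k_eff = k_inf * P_TNL * P_FNL = 1.491528 * 0.9567364 * 0.9098095
k_eff = 1.2983

1.2983


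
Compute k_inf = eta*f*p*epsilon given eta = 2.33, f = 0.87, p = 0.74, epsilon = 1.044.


k_inf = eta * f * p * epsilon
k_inf = 2.33 * 0.87 * 0.74 * 1.044
k_inf = 1.5661

1.5661


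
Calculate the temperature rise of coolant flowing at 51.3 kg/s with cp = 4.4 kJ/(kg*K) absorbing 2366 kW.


dT = Q / (m_dot * cp)
dT = 2366 / (51.3 * 4.4)
dT = 10.482 C

10.482


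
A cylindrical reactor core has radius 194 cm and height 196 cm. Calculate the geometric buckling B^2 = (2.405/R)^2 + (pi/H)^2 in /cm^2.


B^2 = (2.405/R)^2 + (pi/H)^2
B^2 = (2.405/194)^2 + (pi/196)^2
B^2 = 4.1060e-04 /cm^2

4.1060e-04


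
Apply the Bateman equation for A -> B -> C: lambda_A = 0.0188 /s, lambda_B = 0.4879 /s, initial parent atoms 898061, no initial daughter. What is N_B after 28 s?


N_B(t) = lambda_A * N_A0 / (lambda_B - lambda_A) * [exp(-lambda_A*t) - exp(-lambda_B*t)]
exp(-0.0188*28) = 0.5907278; exp(-0.4879*28) = 1.166853e-06
N_B = 0.0188 * 898061 / (0.4879 - 0.0188) * (0.5907278 - 1.166853e-06)
N_B = 21261

21261


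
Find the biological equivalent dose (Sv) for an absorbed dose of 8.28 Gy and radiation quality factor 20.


H = D * Q
H = 8.28 * 20
H = 165.60 Sv

165.60


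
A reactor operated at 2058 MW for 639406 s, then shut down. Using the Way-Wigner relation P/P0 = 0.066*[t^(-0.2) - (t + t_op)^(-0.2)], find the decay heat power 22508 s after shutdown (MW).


P/P0 = 0.066 * [t^(-0.2) - (t + t_op)^(-0.2)]
P/P0 = 0.066 * [22508^(-0.2) - (22508 + 639406)^(-0.2)]
P/P0 = 0.066 * [0.1347512 - 0.06852352] = 0.004371027
P = 2058 * 0.004371027 = 8.9956 MW

8.9956


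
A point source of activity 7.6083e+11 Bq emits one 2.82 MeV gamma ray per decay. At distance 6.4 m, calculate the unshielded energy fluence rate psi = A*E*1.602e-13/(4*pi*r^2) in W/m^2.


psi = A * E * 1.602e-13 / (4*pi*r^2)
psi = 7.6083e+11 * 2.82 * 1.602e-13 / (4*pi*6.4^2)
psi = 6.6777e-04 W/m^2

6.6777e-04


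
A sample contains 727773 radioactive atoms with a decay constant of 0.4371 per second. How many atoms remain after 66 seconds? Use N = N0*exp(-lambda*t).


N = N0 * exp(-lambda * t)
N = 727773 * exp(-0.4371 * 66)
N = 2.1538e-07

2.1538e-07


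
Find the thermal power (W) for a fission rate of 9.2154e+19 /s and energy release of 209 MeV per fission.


P = fission_rate * E_MeV * 1.602e-13
P = 9.2154e+19 * 209 * 1.602e-13
P = 3.0855e+09 W

3.0855e+09


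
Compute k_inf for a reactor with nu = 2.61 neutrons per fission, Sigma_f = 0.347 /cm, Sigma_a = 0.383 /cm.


k_inf = nu * Sigma_f / Sigma_a
k_inf = 2.61 * 0.347 / 0.383
k_inf = 2.3647

2.3647


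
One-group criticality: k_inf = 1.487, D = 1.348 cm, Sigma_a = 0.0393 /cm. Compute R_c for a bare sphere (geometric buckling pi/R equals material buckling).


L^2 = D / Sigma_a = 1.348 / 0.0393 = 34.30025 cm^2
B_m^2 = (k_inf - 1) / L^2 = (1.487 - 1) / 34.30025 = 0.01419815 /cm^2
For a bare sphere: B_g = pi/R, so R_c = pi / sqrt(B_m^2)
R_c = pi / sqrt(0.01419815) = 26.365 cm

26.365


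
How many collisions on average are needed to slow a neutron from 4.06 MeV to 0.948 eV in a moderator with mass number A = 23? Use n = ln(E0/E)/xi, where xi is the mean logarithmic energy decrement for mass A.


xi = 1 + (A-1)^2/(2A)*ln((A-1)/(A+1)) = 0.08448899 (for A = 23)
n = ln(E0/E) / xi
n = ln(4.06e6 / 0.948) / 0.08448899
n = ln(4.282700e+06) / 0.08448899 = 180.73

180.73


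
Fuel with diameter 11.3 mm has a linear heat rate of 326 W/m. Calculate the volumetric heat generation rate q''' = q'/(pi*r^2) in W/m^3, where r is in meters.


r = D / 2 / 1000 = 11.3 / 2 / 1000 = 0.00565 m
q''' = q' / (pi * r^2)
q''' = 326 / (pi * 0.00565^2)
q''' = 3.2507e+06 W/m^3

3.2507e+06


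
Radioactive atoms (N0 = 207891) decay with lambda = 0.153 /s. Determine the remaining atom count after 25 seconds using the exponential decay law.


N = N0 * exp(-lambda * t)
N = 207891 * exp(-0.153 * 25)
N = 4535.9

4535.9


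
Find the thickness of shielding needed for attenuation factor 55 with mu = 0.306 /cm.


x = ln(factor) / mu
x = ln(55) / 0.306
x = 13.096 cm

13.096


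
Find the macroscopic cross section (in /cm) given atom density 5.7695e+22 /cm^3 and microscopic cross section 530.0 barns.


Sigma = N * sigma_barns * 1e-24
Sigma = 5.7695e+22 * 530.0 * 1e-24
Sigma = 30.578 /cm

30.578


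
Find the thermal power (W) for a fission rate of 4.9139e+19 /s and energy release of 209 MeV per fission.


P = fission_rate * E_MeV * 1.602e-13
P = 4.9139e+19 * 209 * 1.602e-13
P = 1.6453e+09 W

1.6453e+09


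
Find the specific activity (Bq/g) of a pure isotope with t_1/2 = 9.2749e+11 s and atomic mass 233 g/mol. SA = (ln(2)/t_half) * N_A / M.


lambda = ln(2) / t_half = ln(2) / 9.2749e+11 = 7.473366e-13 /s
SA = lambda * N_A / M
SA = 7.473366e-13 * 6.022e23 / 233
SA = 1.9315e+09 Bq/g

1.9315e+09


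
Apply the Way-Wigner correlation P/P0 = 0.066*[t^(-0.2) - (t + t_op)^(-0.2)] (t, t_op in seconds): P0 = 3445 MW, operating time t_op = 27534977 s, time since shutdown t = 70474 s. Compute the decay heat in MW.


P/P0 = 0.066 * [t^(-0.2) - (t + t_op)^(-0.2)]
P/P0 = 0.066 * [70474^(-0.2) - (70474 + 27534977)^(-0.2)]
P/P0 = 0.066 * [0.1072492 - 0.03249384] = 0.004933854
P = 3445 * 0.004933854 = 16.997 MW

16.997


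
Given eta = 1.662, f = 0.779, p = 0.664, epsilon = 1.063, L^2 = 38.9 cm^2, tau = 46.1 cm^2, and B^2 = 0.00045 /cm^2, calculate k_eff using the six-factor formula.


k_inf = eta*f*p*eps = 1.662*0.779*0.664*1.063 = 0.9138393
P_TNL = 1/(1 + L^2*B^2) = 1/(1 + 38.9*0.00045) = 0.9827962
P_FNL = exp(-B^2*tau) = exp(-0.00045*46.1) = 0.9794687
k_eff = k_inf * P_TNL * P_FNL = 0.9138393 * 0.9827962 * 0.9794687
k_eff = 0.87968

0.87968


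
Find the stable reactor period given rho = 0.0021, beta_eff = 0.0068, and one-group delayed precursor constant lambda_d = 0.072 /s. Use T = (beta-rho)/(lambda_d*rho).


T = (beta - rho) / (lambda_d * rho)
T = (0.0068 - 0.0021) / (0.072 * 0.0021)
T = 31.085 s

31.085


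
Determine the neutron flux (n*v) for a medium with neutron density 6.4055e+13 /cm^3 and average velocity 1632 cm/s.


phi = n * v
phi = 6.4055e+13 * 1632
phi = 1.0454e+17 /cm^2/s

1.0454e+17


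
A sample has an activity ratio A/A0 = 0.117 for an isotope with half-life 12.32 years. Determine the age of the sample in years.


lambda = ln(2) / t_half = ln(2) / 12.32 = 0.05626195 /yr
t = -ln(A/A0) / lambda
t = -ln(0.117) / 0.05626195
t = 38.136 yr

38.136


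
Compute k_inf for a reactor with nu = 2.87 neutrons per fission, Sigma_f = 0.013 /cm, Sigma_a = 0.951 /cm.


k_inf = nu * Sigma_f / Sigma_a
k_inf = 2.87 * 0.013 / 0.951
k_inf = 0.039232

0.039232


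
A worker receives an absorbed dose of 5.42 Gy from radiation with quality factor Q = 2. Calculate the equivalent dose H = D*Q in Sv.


H = D * Q
H = 5.42 * 2
H = 10.840 Sv

10.840


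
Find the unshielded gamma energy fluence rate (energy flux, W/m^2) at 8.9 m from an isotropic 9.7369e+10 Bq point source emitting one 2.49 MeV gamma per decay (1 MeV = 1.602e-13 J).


psi = A * E * 1.602e-13 / (4*pi*r^2)
psi = 9.7369e+10 * 2.49 * 1.602e-13 / (4*pi*8.9^2)
psi = 3.9020e-05 W/m^2

3.9020e-05


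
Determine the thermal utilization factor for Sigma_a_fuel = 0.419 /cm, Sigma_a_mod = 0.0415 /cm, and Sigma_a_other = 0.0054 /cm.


f = Sigma_a_fuel / (Sigma_a_fuel + Sigma_a_mod + Sigma_a_other)
f = 0.419 / (0.419 + 0.0415 + 0.0054)
f = 0.89933

0.89933


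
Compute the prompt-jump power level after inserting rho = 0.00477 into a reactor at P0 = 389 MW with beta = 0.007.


P1/P0 = beta / (beta - rho)
P1/P0 = 0.007 / (0.007 - 0.00477) = 3.139013
P1 = 389 * 3.139013 = 1221.1 MW

1221.1


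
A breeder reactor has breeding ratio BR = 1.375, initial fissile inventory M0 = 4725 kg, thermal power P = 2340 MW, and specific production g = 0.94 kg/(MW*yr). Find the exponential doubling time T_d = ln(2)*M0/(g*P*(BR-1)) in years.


Breeding gain G = BR - 1 = 1.375 - 1 = 0.375
Fissile production rate = g * P * G = 0.94 * 2340 * 0.375 = 824.85 kg/yr
T_d = ln(2) * M0 / (g * P * G)
T_d = ln(2) * 4725 / 824.85 = 3.9706 yr

3.9706


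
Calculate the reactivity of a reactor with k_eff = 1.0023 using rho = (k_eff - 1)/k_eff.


rho = (k_eff - 1) / k_eff
rho = (1.0023 - 1) / 1.0023
rho = 0.0022947

0.0022947


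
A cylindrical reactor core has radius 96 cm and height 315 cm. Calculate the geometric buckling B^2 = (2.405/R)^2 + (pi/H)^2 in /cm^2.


B^2 = (2.405/R)^2 + (pi/H)^2
B^2 = (2.405/96)^2 + (pi/315)^2
B^2 = 7.2707e-04 /cm^2

7.2707e-04


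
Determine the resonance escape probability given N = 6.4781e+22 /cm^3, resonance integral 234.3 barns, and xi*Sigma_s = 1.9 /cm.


p = exp(-N * I * 1e-24 / (xi*Sigma_s))
p = exp(-6.4781e+22 * 234.3 * 1e-24 / 1.9)
p = 3.3934e-04

3.3934e-04


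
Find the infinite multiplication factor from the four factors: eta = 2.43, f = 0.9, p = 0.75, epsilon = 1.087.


k_inf = eta * f * p * epsilon
k_inf = 2.43 * 0.9 * 0.75 * 1.087
k_inf = 1.7830

1.7830


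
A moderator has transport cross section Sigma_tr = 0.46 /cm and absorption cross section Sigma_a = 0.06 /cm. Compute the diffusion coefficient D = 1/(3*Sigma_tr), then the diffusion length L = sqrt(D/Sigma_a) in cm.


D = 1 / (3 * Sigma_tr) = 1 / (3 * 0.46) = 0.7246377 cm
L = sqrt(D / Sigma_a)
L = sqrt(0.7246377 / 0.06)
L = 3.4752 cm

3.4752


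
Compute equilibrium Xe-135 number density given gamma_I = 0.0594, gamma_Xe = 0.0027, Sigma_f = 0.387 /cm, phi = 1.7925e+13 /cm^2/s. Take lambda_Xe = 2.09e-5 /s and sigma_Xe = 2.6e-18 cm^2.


Xe_eq = (gamma_I + gamma_Xe) * Sigma_f * phi / (lambda_Xe + sigma_Xe * phi)
Numerator = (0.0594 + 0.0027) * 0.387 * 1.7925e+13 = 4.307861e+11
Denominator = 2.09e-5 + 2.6e-18 * 1.7925e+13 = 6.750500e-05
Xe_eq = 4.307861e+11 / 6.750500e-05 = 6.3815e+15 /cm^3

6.3815e+15


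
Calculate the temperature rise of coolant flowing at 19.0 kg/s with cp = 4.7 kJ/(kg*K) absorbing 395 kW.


dT = Q / (m_dot * cp)
dT = 395 / (19.0 * 4.7)
dT = 4.4233 C

4.4233


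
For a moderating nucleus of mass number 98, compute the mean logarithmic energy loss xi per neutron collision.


xi = 1 + (A-1)^2/(2A) * ln((A-1)/(A+1))
xi = 1 + (98-1)^2/(2*98) * ln((98-1)/(98 +1))
xi = 0.020270

0.020270


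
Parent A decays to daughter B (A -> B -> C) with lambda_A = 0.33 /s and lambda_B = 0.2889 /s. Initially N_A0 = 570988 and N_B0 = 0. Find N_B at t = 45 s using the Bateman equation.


N_B(t) = lambda_A * N_A0 / (lambda_B - lambda_A) * [exp(-lambda_A*t) - exp(-lambda_B*t)]
exp(-0.33*45) = 3.554078e-07; exp(-0.2889*45) = 2.259200e-06
N_B = 0.33 * 570988 / (0.2889 - 0.33) * (3.554078e-07 - 2.259200e-06)
N_B = 8.7281

8.7281


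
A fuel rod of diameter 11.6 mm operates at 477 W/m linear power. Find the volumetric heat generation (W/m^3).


r = D / 2 / 1000 = 11.6 / 2 / 1000 = 0.0058 m
q''' = q' / (pi * r^2)
q''' = 477 / (pi * 0.0058^2)
q''' = 4.5135e+06 W/m^3

4.5135e+06


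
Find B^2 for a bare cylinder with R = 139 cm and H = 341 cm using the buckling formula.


B^2 = (2.405/R)^2 + (pi/H)^2
B^2 = (2.405/139)^2 + (pi/341)^2
B^2 = 3.8424e-04 /cm^2

3.8424e-04


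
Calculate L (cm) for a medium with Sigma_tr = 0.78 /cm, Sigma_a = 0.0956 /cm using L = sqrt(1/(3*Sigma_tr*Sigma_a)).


D = 1 / (3 * Sigma_tr) = 1 / (3 * 0.78) = 0.4273504 cm
L = sqrt(D / Sigma_a)
L = sqrt(0.4273504 / 0.0956)
L = 2.1143 cm

2.1143


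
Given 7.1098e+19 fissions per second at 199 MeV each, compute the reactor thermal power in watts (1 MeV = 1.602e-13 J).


P = fission_rate * E_MeV * 1.602e-13
P = 7.1098e+19 * 199 * 1.602e-13
P = 2.2666e+09 W

2.2666e+09


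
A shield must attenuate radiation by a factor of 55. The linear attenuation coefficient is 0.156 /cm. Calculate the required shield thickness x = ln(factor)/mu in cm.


x = ln(factor) / mu
x = ln(55) / 0.156
x = 25.688 cm

25.688


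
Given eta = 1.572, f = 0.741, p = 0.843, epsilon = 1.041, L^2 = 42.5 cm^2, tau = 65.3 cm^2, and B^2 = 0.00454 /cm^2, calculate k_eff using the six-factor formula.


k_inf = eta*f*p*eps = 1.572*0.741*0.843*1.041 = 1.022231
P_TNL = 1/(1 + L^2*B^2) = 1/(1 + 42.5*0.00454) = 0.8382581
P_FNL = exp(-B^2*tau) = exp(-0.00454*65.3) = 0.7434439
k_eff = k_inf * P_TNL * P_FNL = 1.022231 * 0.8382581 * 0.7434439
k_eff = 0.63705

0.63705


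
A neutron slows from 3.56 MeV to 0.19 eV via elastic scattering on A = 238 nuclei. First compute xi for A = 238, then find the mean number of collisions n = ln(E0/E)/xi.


xi = 1 + (A-1)^2/(2A)*ln((A-1)/(A+1)) = 0.008379872 (for A = 238)
n = ln(E0/E) / xi
n = ln(3.56e6 / 0.19) / 0.008379872
n = ln(1.873684e+07) / 0.008379872 = 1998.4

1998.4


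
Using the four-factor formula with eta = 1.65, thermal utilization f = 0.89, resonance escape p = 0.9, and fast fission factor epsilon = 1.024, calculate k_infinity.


k_inf = eta * f * p * epsilon
k_inf = 1.65 * 0.89 * 0.9 * 1.024
k_inf = 1.3534

1.3534


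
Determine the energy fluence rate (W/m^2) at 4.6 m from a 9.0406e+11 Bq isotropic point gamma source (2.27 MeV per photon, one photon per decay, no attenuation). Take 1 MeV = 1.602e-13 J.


psi = A * E * 1.602e-13 / (4*pi*r^2)
psi = 9.0406e+11 * 2.27 * 1.602e-13 / (4*pi*4.6^2)
psi = 0.0012364 W/m^2

0.0012364


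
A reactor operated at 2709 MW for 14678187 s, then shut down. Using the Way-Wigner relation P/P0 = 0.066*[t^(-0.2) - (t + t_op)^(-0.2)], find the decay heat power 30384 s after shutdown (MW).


P/P0 = 0.066 * [t^(-0.2) - (t + t_op)^(-0.2)]
P/P0 = 0.066 * [30384^(-0.2) - (30384 + 14678187)^(-0.2)]
P/P0 = 0.066 * [0.1269027 - 0.03685411] = 0.005943207
P = 2709 * 0.005943207 = 16.100 MW

16.100


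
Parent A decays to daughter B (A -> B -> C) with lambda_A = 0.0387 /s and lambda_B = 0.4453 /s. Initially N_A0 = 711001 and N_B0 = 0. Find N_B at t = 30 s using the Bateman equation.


N_B(t) = lambda_A * N_A0 / (lambda_B - lambda_A) * [exp(-lambda_A*t) - exp(-lambda_B*t)]
exp(-0.0387*30) = 0.3131729; exp(-0.4453*30) = 1.578556e-06
N_B = 0.0387 * 711001 / (0.4453 - 0.0387) * (0.3131729 - 1.578556e-06)
N_B = 21193

21193


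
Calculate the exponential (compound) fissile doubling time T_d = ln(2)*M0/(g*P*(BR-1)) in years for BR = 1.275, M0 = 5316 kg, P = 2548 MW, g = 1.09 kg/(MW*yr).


Breeding gain G = BR - 1 = 1.275 - 1 = 0.275
Fissile production rate = g * P * G = 1.09 * 2548 * 0.275 = 763.763 kg/yr
T_d = ln(2) * M0 / (g * P * G)
T_d = ln(2) * 5316 / 763.763 = 4.8245 yr

4.8245


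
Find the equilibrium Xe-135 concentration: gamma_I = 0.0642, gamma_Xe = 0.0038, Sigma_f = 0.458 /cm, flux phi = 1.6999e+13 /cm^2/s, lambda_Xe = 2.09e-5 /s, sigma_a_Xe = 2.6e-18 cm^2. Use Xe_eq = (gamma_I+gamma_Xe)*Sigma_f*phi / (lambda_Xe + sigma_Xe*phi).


Xe_eq = (gamma_I + gamma_Xe) * Sigma_f * phi / (lambda_Xe + sigma_Xe * phi)
Numerator = (0.0642 + 0.0038) * 0.458 * 1.6999e+13 = 5.294169e+11
Denominator = 2.09e-5 + 2.6e-18 * 1.6999e+13 = 6.509740e-05
Xe_eq = 5.294169e+11 / 6.509740e-05 = 8.1327e+15 /cm^3

8.1327e+15


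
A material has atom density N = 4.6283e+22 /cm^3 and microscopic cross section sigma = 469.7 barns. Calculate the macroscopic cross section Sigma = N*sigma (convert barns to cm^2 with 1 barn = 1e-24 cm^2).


Sigma = N * sigma_barns * 1e-24
Sigma = 4.6283e+22 * 469.7 * 1e-24
Sigma = 21.739 /cm

21.739


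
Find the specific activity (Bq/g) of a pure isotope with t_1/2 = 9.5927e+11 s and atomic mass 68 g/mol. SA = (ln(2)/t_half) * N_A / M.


lambda = ln(2) / t_half = ln(2) / 9.5927e+11 = 7.225778e-13 /s
SA = lambda * N_A / M
SA = 7.225778e-13 * 6.022e23 / 68
SA = 6.3991e+09 Bq/g

6.3991e+09


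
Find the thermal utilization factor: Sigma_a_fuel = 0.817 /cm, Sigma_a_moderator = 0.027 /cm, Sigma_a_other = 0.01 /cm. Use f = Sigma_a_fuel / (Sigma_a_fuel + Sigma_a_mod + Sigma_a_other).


f = Sigma_a_fuel / (Sigma_a_fuel + Sigma_a_mod + Sigma_a_other)
f = 0.817 / (0.817 + 0.027 + 0.01)
f = 0.95667

0.95667


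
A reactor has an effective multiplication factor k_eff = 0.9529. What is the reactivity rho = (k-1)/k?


rho = (k_eff - 1) / k_eff
rho = (0.9529 - 1) / 0.9529
rho = -0.049428

-0.049428


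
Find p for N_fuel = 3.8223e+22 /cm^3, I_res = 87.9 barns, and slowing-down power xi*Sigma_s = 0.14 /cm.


p = exp(-N * I * 1e-24 / (xi*Sigma_s))
p = exp(-3.8223e+22 * 87.9 * 1e-24 / 0.14)
p = 3.7805e-11

3.7805e-11


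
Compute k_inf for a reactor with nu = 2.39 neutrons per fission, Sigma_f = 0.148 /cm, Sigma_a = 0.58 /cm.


k_inf = nu * Sigma_f / Sigma_a
k_inf = 2.39 * 0.148 / 0.58
k_inf = 0.60986

0.60986


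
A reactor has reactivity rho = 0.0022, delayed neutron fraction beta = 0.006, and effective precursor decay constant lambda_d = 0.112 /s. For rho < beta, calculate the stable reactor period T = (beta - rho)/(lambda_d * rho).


T = (beta - rho) / (lambda_d * rho)
T = (0.006 - 0.0022) / (0.112 * 0.0022)
T = 15.422 s

15.422


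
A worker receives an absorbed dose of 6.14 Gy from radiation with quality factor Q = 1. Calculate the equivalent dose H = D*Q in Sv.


H = D * Q
H = 6.14 * 1
H = 6.1400 Sv

6.1400


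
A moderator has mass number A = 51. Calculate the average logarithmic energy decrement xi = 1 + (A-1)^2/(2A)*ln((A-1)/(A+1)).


xi = 1 + (A-1)^2/(2A) * ln((A-1)/(A+1))
xi = 1 + (51-1)^2/(2*51) * ln((51-1)/(51 +1))
xi = 0.038708

0.038708


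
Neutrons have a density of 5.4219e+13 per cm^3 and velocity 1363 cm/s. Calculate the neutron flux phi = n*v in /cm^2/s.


phi = n * v
phi = 5.4219e+13 * 1363
phi = 7.3900e+16 /cm^2/s

7.3900e+16


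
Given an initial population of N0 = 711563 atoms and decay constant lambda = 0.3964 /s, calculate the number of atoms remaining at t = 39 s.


N = N0 * exp(-lambda * t)
N = 711563 * exp(-0.3964 * 39)
N = 0.13747

0.13747


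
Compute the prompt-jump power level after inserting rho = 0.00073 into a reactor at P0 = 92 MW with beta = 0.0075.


P1/P0 = beta / (beta - rho)
P1/P0 = 0.0075 / (0.0075 - 0.00073) = 1.107829
P1 = 92 * 1.107829 = 101.92 MW

101.92


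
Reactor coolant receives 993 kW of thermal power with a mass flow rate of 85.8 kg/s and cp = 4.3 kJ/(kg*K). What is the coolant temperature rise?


dT = Q / (m_dot * cp)
dT = 993 / (85.8 * 4.3)
dT = 2.6915 C

2.6915


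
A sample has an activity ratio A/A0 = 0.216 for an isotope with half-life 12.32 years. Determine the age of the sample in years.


lambda = ln(2) / t_half = ln(2) / 12.32 = 0.05626195 /yr
t = -ln(A/A0) / lambda
t = -ln(0.216) / 0.05626195
t = 27.238 yr

27.238


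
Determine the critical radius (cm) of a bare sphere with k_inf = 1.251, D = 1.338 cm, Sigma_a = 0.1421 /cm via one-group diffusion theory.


L^2 = D / Sigma_a = 1.338 / 0.1421 = 9.415904 cm^2
B_m^2 = (k_inf - 1) / L^2 = (1.251 - 1) / 9.415904 = 0.02665703 /cm^2
For a bare sphere: B_g = pi/R, so R_c = pi / sqrt(B_m^2)
R_c = pi / sqrt(0.02665703) = 19.242 cm

19.242


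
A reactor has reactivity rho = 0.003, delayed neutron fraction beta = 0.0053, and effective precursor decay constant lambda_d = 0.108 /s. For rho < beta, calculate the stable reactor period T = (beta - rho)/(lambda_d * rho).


T = (beta - rho) / (lambda_d * rho)
T = (0.0053 - 0.003) / (0.108 * 0.003)
T = 7.0988 s

7.0988


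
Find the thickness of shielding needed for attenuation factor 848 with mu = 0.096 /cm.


x = ln(factor) / mu
x = ln(848) / 0.096
x = 70.238 cm

70.238


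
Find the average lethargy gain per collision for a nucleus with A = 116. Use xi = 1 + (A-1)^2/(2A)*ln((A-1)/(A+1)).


xi = 1 + (A-1)^2/(2A) * ln((A-1)/(A+1))
xi = 1 + (116-1)^2/(2*116) * ln((116-1)/(116 +1))
xi = 0.017143

0.017143


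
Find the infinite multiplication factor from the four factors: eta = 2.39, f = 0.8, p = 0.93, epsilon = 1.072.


k_inf = eta * f * p * epsilon
k_inf = 2.39 * 0.8 * 0.93 * 1.072
k_inf = 1.9062

1.9062


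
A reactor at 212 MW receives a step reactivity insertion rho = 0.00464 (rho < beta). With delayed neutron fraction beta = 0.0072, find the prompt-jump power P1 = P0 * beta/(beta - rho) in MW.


P1/P0 = beta / (beta - rho)
P1/P0 = 0.0072 / (0.0072 - 0.00464) = 2.812500
P1 = 212 * 2.812500 = 596.25 MW

596.25


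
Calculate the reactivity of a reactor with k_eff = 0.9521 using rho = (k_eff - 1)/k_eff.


rho = (k_eff - 1) / k_eff
rho = (0.9521 - 1) / 0.9521
rho = -0.050310

-0.050310


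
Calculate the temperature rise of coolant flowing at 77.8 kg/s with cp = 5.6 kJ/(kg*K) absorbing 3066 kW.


dT = Q / (m_dot * cp)
dT = 3066 / (77.8 * 5.6)
dT = 7.0373 C

7.0373


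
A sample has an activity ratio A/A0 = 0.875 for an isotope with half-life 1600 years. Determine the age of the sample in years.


lambda = ln(2) / t_half = ln(2) / 1600 = 4.332170e-04 /yr
t = -ln(A/A0) / lambda
t = -ln(0.875) / 4.332170e-04
t = 308.23 yr

308.23


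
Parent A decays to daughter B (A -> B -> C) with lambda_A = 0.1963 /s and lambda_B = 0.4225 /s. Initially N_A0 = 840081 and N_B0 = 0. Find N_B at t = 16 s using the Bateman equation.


N_B(t) = lambda_A * N_A0 / (lambda_B - lambda_A) * [exp(-lambda_A*t) - exp(-lambda_B*t)]
exp(-0.1963*16) = 0.04324819; exp(-0.4225*16) = 0.001159229
N_B = 0.1963 * 840081 / (0.4225 - 0.1963) * (0.04324819 - 0.001159229)
N_B = 30684

30684


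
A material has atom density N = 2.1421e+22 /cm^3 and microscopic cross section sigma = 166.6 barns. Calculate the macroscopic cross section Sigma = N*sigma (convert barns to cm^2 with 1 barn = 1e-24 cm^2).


Sigma = N * sigma_barns * 1e-24
Sigma = 2.1421e+22 * 166.6 * 1e-24
Sigma = 3.5687 /cm

3.5687


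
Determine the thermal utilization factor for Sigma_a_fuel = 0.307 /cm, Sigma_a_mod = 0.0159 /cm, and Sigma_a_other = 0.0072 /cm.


f = Sigma_a_fuel / (Sigma_a_fuel + Sigma_a_mod + Sigma_a_other)
f = 0.307 / (0.307 + 0.0159 + 0.0072)
f = 0.93002

0.93002


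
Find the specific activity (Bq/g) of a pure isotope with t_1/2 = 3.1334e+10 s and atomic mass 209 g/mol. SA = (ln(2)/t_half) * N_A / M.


lambda = ln(2) / t_half = ln(2) / 3.1334e+10 = 2.212125e-11 /s
SA = lambda * N_A / M
SA = 2.212125e-11 * 6.022e23 / 209
SA = 6.3739e+10 Bq/g

6.3739e+10


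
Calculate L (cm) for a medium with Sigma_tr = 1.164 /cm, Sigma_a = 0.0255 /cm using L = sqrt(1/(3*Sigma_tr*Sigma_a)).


D = 1 / (3 * Sigma_tr) = 1 / (3 * 1.164) = 0.2863688 cm
L = sqrt(D / Sigma_a)
L = sqrt(0.2863688 / 0.0255)
L = 3.3511 cm

3.3511


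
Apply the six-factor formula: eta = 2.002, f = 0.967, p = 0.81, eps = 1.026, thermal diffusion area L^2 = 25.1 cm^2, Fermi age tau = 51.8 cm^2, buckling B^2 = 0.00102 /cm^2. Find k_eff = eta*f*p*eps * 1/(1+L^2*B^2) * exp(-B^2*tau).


k_inf = eta*f*p*eps = 2.002*0.967*0.81*1.026 = 1.608877
P_TNL = 1/(1 + L^2*B^2) = 1/(1 + 25.1*0.00102) = 0.9750371
P_FNL = exp(-B^2*tau) = exp(-0.00102*51.8) = 0.9485356
k_eff = k_inf * P_TNL * P_FNL = 1.608877 * 0.9750371 * 0.9485356
k_eff = 1.4880

1.4880


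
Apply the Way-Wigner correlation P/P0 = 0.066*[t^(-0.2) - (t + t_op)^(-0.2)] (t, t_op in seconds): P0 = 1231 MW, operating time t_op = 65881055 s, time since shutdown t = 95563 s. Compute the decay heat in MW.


P/P0 = 0.066 * [t^(-0.2) - (t + t_op)^(-0.2)]
P/P0 = 0.066 * [95563^(-0.2) - (95563 + 65881055)^(-0.2)]
P/P0 = 0.066 * [0.1009118 - 0.02729744] = 0.004858548
P = 1231 * 0.004858548 = 5.9809 MW

5.9809


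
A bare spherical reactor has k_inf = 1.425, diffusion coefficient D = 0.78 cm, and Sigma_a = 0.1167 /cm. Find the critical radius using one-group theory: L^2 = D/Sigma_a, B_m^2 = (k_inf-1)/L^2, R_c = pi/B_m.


L^2 = D / Sigma_a = 0.78 / 0.1167 = 6.683805 cm^2
B_m^2 = (k_inf - 1) / L^2 = (1.425 - 1) / 6.683805 = 0.06358653 /cm^2
For a bare sphere: B_g = pi/R, so R_c = pi / sqrt(B_m^2)
R_c = pi / sqrt(0.06358653) = 12.459 cm

12.459


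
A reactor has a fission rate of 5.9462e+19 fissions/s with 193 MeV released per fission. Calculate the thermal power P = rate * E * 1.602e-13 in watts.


P = fission_rate * E_MeV * 1.602e-13
P = 5.9462e+19 * 193 * 1.602e-13
P = 1.8385e+09 W

1.8385e+09


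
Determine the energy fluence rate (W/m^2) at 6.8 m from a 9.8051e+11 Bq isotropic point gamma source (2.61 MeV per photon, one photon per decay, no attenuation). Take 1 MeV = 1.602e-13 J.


psi = A * E * 1.602e-13 / (4*pi*r^2)
psi = 9.8051e+11 * 2.61 * 1.602e-13 / (4*pi*6.8^2)
psi = 7.0555e-04 W/m^2

7.0555e-04


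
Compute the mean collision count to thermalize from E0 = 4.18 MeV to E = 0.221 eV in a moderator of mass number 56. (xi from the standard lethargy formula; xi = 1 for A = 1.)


xi = 1 + (A-1)^2/(2A)*ln((A-1)/(A+1)) = 0.03529286 (for A = 56)
n = ln(E0/E) / xi
n = ln(4.18e6 / 0.221) / 0.03529286
n = ln(1.891403e+07) / 0.03529286 = 474.75

474.75


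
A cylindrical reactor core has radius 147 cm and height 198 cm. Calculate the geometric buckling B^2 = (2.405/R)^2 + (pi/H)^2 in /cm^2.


B^2 = (2.405/R)^2 + (pi/H)^2
B^2 = (2.405/147)^2 + (pi/198)^2
B^2 = 5.1942e-04 /cm^2

5.1942e-04


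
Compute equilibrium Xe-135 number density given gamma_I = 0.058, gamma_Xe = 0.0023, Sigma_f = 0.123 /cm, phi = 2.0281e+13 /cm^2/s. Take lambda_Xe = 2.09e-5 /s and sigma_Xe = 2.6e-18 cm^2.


Xe_eq = (gamma_I + gamma_Xe) * Sigma_f * phi / (lambda_Xe + sigma_Xe * phi)
Numerator = (0.058 + 0.0023) * 0.123 * 2.0281e+13 = 1.504221e+11
Denominator = 2.09e-5 + 2.6e-18 * 2.0281e+13 = 7.363060e-05
Xe_eq = 1.504221e+11 / 7.363060e-05 = 2.0429e+15 /cm^3

2.0429e+15


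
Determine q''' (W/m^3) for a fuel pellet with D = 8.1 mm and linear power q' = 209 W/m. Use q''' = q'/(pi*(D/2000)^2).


r = D / 2 / 1000 = 8.1 / 2 / 1000 = 0.00405 m
q''' = q' / (pi * r^2)
q''' = 209 / (pi * 0.00405^2)
q''' = 4.0559e+06 W/m^3

4.0559e+06


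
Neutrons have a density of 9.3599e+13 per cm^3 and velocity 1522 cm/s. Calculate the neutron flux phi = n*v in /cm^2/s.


phi = n * v
phi = 9.3599e+13 * 1522
phi = 1.4246e+17 /cm^2/s

1.4246e+17


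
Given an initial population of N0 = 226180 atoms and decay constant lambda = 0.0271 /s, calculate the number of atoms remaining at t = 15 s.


N = N0 * exp(-lambda * t)
N = 226180 * exp(-0.0271 * 15)
N = 150631

150631


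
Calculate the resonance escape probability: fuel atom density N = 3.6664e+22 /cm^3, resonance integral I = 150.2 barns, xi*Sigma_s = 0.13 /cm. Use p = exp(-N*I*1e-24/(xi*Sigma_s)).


p = exp(-N * I * 1e-24 / (xi*Sigma_s))
p = exp(-3.6664e+22 * 150.2 * 1e-24 / 0.13)
p = 4.0072e-19

4.0072e-19


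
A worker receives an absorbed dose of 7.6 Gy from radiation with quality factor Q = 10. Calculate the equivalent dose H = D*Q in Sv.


H = D * Q
H = 7.6 * 10
H = 76.000 Sv

76.000


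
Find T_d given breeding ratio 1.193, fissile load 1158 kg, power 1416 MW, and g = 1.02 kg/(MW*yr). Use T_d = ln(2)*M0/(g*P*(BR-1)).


Breeding gain G = BR - 1 = 1.193 - 1 = 0.193
Fissile production rate = g * P * G = 1.02 * 1416 * 0.193 = 278.75376 kg/yr
T_d = ln(2) * M0 / (g * P * G)
T_d = ln(2) * 1158 / 278.75376 = 2.8795 yr

2.8795


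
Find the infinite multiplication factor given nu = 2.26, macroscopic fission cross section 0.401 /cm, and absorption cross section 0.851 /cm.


k_inf = nu * Sigma_f / Sigma_a
k_inf = 2.26 * 0.401 / 0.851
k_inf = 1.0649

1.0649


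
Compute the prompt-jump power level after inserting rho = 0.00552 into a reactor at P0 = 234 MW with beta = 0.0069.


P1/P0 = beta / (beta - rho)
P1/P0 = 0.0069 / (0.0069 - 0.00552) = 5.000000
P1 = 234 * 5.000000 = 1170.0 MW

1170.0


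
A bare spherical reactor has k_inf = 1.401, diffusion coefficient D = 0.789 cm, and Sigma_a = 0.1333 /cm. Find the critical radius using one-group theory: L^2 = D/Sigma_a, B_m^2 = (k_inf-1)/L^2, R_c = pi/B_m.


L^2 = D / Sigma_a = 0.789 / 0.1333 = 5.918980 cm^2
B_m^2 = (k_inf - 1) / L^2 = (1.401 - 1) / 5.918980 = 0.06774816 /cm^2
For a bare sphere: B_g = pi/R, so R_c = pi / sqrt(B_m^2)
R_c = pi / sqrt(0.06774816) = 12.070 cm

12.070


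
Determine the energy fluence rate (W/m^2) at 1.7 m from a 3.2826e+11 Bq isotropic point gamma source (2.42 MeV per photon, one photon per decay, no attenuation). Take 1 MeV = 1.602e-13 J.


psi = A * E * 1.602e-13 / (4*pi*r^2)
psi = 3.2826e+11 * 2.42 * 1.602e-13 / (4*pi*1.7^2)
psi = 0.0035042 W/m^2

0.0035042


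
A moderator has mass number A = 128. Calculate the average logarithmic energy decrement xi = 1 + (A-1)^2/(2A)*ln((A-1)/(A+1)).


xi = 1 + (A-1)^2/(2A) * ln((A-1)/(A+1))
xi = 1 + (128-1)^2/(2*128) * ln((128-1)/(128 +1))
xi = 0.015544

0.015544


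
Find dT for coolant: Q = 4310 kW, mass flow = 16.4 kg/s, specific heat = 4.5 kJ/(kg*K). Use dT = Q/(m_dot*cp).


dT = Q / (m_dot * cp)
dT = 4310 / (16.4 * 4.5)
dT = 58.401 C

58.401


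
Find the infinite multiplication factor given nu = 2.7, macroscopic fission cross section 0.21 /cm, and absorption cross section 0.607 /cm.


k_inf = nu * Sigma_f / Sigma_a
k_inf = 2.7 * 0.21 / 0.607
k_inf = 0.93410

0.93410


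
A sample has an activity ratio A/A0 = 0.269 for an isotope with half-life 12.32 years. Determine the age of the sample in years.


lambda = ln(2) / t_half = ln(2) / 12.32 = 0.05626195 /yr
t = -ln(A/A0) / lambda
t = -ln(0.269) / 0.05626195
t = 23.338 yr

23.338


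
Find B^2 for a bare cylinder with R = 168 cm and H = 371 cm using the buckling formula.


B^2 = (2.405/R)^2 + (pi/H)^2
B^2 = (2.405/168)^2 + (pi/371)^2
B^2 = 2.7664e-04 /cm^2

2.7664e-04


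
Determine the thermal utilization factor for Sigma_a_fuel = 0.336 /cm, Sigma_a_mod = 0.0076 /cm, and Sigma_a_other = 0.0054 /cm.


f = Sigma_a_fuel / (Sigma_a_fuel + Sigma_a_mod + Sigma_a_other)
f = 0.336 / (0.336 + 0.0076 + 0.0054)
f = 0.96275

0.96275


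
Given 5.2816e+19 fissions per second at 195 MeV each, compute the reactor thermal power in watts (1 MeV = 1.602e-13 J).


P = fission_rate * E_MeV * 1.602e-13
P = 5.2816e+19 * 195 * 1.602e-13
P = 1.6499e+09 W

1.6499e+09


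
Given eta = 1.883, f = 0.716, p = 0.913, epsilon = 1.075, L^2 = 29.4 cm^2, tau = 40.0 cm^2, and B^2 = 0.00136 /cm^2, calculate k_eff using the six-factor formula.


k_inf = eta*f*p*eps = 1.883*0.716*0.913*1.075 = 1.323252
P_TNL = 1/(1 + L^2*B^2) = 1/(1 + 29.4*0.00136) = 0.9615533
P_FNL = exp(-B^2*tau) = exp(-0.00136*40.0) = 0.9470532
k_eff = k_inf * P_TNL * P_FNL = 1.323252 * 0.9615533 * 0.9470532
k_eff = 1.2050

1.2050


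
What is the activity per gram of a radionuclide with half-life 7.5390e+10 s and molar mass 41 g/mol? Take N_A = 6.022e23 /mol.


lambda = ln(2) / t_half = ln(2) / 7.5390e+10 = 9.194153e-12 /s
SA = lambda * N_A / M
SA = 9.194153e-12 * 6.022e23 / 41
SA = 1.3504e+11 Bq/g

1.3504e+11


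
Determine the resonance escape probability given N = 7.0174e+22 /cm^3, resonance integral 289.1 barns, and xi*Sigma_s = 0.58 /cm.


p = exp(-N * I * 1e-24 / (xi*Sigma_s))
p = exp(-7.0174e+22 * 289.1 * 1e-24 / 0.58)
p = 6.4447e-16

6.4447e-16


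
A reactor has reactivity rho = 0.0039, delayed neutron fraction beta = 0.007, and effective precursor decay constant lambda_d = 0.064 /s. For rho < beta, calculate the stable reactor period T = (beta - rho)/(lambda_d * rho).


T = (beta - rho) / (lambda_d * rho)
T = (0.007 - 0.0039) / (0.064 * 0.0039)
T = 12.420 s

12.420


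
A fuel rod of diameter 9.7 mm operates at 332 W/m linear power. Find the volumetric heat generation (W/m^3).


r = D / 2 / 1000 = 9.7 / 2 / 1000 = 0.00485 m
q''' = q' / (pi * r^2)
q''' = 332 / (pi * 0.00485^2)
q''' = 4.4927e+06 W/m^3

4.4927e+06


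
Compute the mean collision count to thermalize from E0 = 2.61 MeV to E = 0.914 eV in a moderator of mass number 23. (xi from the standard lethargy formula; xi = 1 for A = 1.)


xi = 1 + (A-1)^2/(2A)*ln((A-1)/(A+1)) = 0.08448899 (for A = 23)
n = ln(E0/E) / xi
n = ln(2.61e6 / 0.914) / 0.08448899
n = ln(2.855580e+06) / 0.08448899 = 175.94

175.94


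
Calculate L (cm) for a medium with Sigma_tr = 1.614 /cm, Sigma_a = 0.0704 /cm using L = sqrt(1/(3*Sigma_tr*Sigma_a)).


D = 1 / (3 * Sigma_tr) = 1 / (3 * 1.614) = 0.2065262 cm
L = sqrt(D / Sigma_a)
L = sqrt(0.2065262 / 0.0704)
L = 1.7128 cm

1.7128


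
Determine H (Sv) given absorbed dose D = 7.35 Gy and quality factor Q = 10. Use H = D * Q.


H = D * Q
H = 7.35 * 10
H = 73.500 Sv

73.500


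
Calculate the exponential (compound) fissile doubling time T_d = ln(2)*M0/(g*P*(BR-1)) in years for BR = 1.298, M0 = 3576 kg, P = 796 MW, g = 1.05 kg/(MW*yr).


Breeding gain G = BR - 1 = 1.298 - 1 = 0.298
Fissile production rate = g * P * G = 1.05 * 796 * 0.298 = 249.0684 kg/yr
T_d = ln(2) * M0 / (g * P * G)
T_d = ln(2) * 3576 / 249.0684 = 9.9519 yr

9.9519


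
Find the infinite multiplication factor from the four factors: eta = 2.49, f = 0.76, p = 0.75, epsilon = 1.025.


k_inf = eta * f * p * epsilon
k_inf = 2.49 * 0.76 * 0.75 * 1.025
k_inf = 1.4548

1.4548


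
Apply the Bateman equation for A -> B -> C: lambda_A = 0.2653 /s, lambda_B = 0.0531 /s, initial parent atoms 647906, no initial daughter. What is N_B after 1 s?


N_B(t) = lambda_A * N_A0 / (lambda_B - lambda_A) * [exp(-lambda_A*t) - exp(-lambda_B*t)]
exp(-0.2653*1) = 0.7669758; exp(-0.0531*1) = 0.9482852
N_B = 0.2653 * 647906 / (0.0531 - 0.2653) * (0.7669758 - 0.9482852)
N_B = 146867

146867


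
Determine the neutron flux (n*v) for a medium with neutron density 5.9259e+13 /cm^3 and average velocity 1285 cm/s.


phi = n * v
phi = 5.9259e+13 * 1285
phi = 7.6148e+16 /cm^2/s

7.6148e+16


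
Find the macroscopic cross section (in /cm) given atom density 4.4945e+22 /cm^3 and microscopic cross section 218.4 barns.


Sigma = N * sigma_barns * 1e-24
Sigma = 4.4945e+22 * 218.4 * 1e-24
Sigma = 9.8160 /cm

9.8160


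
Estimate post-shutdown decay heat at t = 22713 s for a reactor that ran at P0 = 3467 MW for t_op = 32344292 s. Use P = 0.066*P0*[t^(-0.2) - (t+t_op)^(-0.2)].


P/P0 = 0.066 * [t^(-0.2) - (t + t_op)^(-0.2)]
P/P0 = 0.066 * [22713^(-0.2) - (22713 + 32344292)^(-0.2)]
P/P0 = 0.066 * [0.1345071 - 0.03147600] = 0.006800053
P = 3467 * 0.006800053 = 23.576 MW

23.576


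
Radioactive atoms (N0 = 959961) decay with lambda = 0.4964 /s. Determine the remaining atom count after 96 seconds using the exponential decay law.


N = N0 * exp(-lambda * t)
N = 959961 * exp(-0.4964 * 96)
N = 1.9329e-15

1.9329e-15
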